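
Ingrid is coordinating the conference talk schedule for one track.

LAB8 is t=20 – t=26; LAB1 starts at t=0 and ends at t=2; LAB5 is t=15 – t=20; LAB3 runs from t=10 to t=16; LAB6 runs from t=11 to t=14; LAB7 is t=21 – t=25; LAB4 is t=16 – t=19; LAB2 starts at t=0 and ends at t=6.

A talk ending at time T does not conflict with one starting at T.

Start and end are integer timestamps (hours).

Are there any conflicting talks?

Sorted by start: LAB1, LAB2, LAB3, LAB6, LAB5, LAB4, LAB8, LAB7.
LAB2 starts before LAB1 ends → LAB1 and LAB2 overlap.
That's a conflict, so the schedule is not conflict-free.

Yes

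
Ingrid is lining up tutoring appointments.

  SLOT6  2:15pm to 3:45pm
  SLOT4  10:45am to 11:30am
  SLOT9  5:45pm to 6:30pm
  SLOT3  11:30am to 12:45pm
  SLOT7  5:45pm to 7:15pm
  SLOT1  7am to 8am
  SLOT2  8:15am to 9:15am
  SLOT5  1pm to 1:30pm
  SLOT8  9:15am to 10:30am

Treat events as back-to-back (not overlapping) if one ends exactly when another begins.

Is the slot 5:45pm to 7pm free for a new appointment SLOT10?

No — it overlaps SLOT7, SLOT9

SLOT1: ends 8am at or before SLOT10 starts 5:45pm → clear.
SLOT2: ends 9:15am at or before SLOT10 starts 5:45pm → clear.
SLOT8: ends 10:30am at or before SLOT10 starts 5:45pm → clear.
SLOT4: ends 11:30am at or before SLOT10 starts 5:45pm → clear.
SLOT3: ends 12:45pm at or before SLOT10 starts 5:45pm → clear.
SLOT5: ends 1:30pm at or before SLOT10 starts 5:45pm → clear.
SLOT6: ends 3:45pm at or before SLOT10 starts 5:45pm → clear.
SLOT7: starts 5:45pm before SLOT10 ends 7pm, and ends 7:15pm after SLOT10 starts 5:45pm → overlap.
SLOT9: starts 5:45pm before SLOT10 ends 7pm, and ends 6:30pm after SLOT10 starts 5:45pm → overlap.
SLOT10 overlaps SLOT7, SLOT9.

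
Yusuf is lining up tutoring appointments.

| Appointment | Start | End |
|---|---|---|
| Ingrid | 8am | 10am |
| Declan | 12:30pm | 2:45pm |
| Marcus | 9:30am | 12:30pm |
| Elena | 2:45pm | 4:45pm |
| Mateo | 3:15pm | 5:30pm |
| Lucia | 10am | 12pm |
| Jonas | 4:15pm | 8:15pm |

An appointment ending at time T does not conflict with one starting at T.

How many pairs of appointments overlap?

5

Sorted by start: Ingrid, Marcus, Lucia, Declan, Elena, Mateo, Jonas.
Marcus starts before Ingrid ends → Ingrid and Marcus overlap.
Lucia starts exactly when Ingrid ends (back-to-back, no overlap), so nothing later overlaps Ingrid either.
Lucia starts before Marcus ends → Marcus and Lucia overlap.
Declan starts exactly when Marcus ends (back-to-back, no overlap), so nothing later overlaps Marcus either.
Declan starts after Lucia ends, so nothing later overlaps Lucia either.
Elena starts exactly when Declan ends (back-to-back, no overlap), so nothing later overlaps Declan either.
Mateo starts before Elena ends → Elena and Mateo overlap.
Jonas starts before Elena ends → Elena and Jonas overlap.
Jonas starts before Mateo ends → Mateo and Jonas overlap.
Overlapping pairs: Elena & Jonas, Elena & Mateo, Ingrid & Marcus, Jonas & Mateo, Lucia & Marcus — 5 in total.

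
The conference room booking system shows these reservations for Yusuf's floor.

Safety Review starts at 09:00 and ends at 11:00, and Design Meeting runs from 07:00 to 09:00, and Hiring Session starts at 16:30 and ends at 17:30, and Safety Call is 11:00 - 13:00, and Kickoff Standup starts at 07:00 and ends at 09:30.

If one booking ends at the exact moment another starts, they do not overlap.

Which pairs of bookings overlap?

Design Meeting & Kickoff Standup, Kickoff Standup & Safety Review

Sorted by start: Design Meeting, Kickoff Standup, Safety Review, Safety Call, Hiring Session.
Kickoff Standup starts before Design Meeting ends → Design Meeting and Kickoff Standup overlap.
Safety Review starts exactly when Design Meeting ends (back-to-back, no overlap) — done with Design Meeting.
Safety Review starts before Kickoff Standup ends → Kickoff Standup and Safety Review overlap.
Safety Call starts after Kickoff Standup ends — done with Kickoff Standup.
Safety Call starts exactly when Safety Review ends (back-to-back, no overlap) — done with Safety Review.
Hiring Session starts after Safety Call ends.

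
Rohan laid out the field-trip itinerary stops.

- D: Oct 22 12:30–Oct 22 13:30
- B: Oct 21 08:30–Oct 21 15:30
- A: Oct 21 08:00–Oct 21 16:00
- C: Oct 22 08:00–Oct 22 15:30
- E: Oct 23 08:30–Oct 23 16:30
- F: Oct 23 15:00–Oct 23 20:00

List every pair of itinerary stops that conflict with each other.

Check each pair: they overlap iff neither finishes before the other starts.
Sorted by start: A, B, C, D, E, F.
B starts before A ends → A and B overlap.
C starts after A ends, so A has no further overlaps.
C starts after B ends, so B has no further overlaps.
D starts before C ends → C and D overlap.
E starts after C ends, so C has no further overlaps.
E starts after D ends, so D has no further overlaps.
F starts before E ends → E and F overlap.

A & B, C & D, E & F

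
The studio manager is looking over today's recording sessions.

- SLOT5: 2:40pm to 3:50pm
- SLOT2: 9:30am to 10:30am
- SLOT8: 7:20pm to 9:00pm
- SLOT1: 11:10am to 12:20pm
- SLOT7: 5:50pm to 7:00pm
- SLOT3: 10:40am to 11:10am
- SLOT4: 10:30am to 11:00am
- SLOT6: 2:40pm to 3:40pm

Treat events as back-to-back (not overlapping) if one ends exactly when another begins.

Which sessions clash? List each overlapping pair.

Sorted by start: SLOT2, SLOT4, SLOT3, SLOT1, SLOT5, SLOT6, SLOT7, SLOT8.
SLOT4 starts exactly when SLOT2 ends (back-to-back, no overlap) — done with SLOT2.
SLOT3 starts before SLOT4 ends → SLOT4 and SLOT3 overlap.
SLOT1 starts after SLOT4 ends — done with SLOT4.
SLOT1 starts exactly when SLOT3 ends (back-to-back, no overlap) — done with SLOT3.
SLOT5 starts after SLOT1 ends — done with SLOT1.
SLOT6 starts before SLOT5 ends → SLOT5 and SLOT6 overlap.
SLOT7 starts after SLOT5 ends — done with SLOT5.
SLOT7 starts after SLOT6 ends — done with SLOT6.
SLOT8 starts after SLOT7 ends.

SLOT3 & SLOT4, SLOT5 & SLOT6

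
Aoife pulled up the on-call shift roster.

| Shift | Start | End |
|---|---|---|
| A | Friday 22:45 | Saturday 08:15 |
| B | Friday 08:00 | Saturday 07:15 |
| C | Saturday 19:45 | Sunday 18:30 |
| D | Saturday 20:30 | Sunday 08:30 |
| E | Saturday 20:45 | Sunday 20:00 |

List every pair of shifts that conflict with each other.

A & B, C & D, C & E, D & E

Two intervals overlap when each starts before the other ends.
Sorted by start: B, A, C, D, E.
A starts before B ends → B and A overlap.
C starts after B ends, so nothing later overlaps B either.
C starts after A ends, so nothing later overlaps A either.
D starts before C ends → C and D overlap.
E starts before C ends → C and E overlap.
E starts before D ends → D and E overlap.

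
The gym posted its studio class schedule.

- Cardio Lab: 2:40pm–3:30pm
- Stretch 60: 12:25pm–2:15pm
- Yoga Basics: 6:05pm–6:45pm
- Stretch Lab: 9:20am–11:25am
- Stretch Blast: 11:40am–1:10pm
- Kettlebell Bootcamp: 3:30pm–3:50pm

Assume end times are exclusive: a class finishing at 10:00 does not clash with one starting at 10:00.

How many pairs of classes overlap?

1

Sorted by start: Stretch Lab, Stretch Blast, Stretch 60, Cardio Lab, Kettlebell Bootcamp, Yoga Basics.
Stretch Blast starts after Stretch Lab ends, so nothing later overlaps Stretch Lab either.
Stretch 60 starts before Stretch Blast ends → Stretch Blast and Stretch 60 overlap.
Cardio Lab starts after Stretch Blast ends, so nothing later overlaps Stretch Blast either.
Cardio Lab starts after Stretch 60 ends, so nothing later overlaps Stretch 60 either.
Kettlebell Bootcamp starts exactly when Cardio Lab ends (back-to-back, no overlap), so nothing later overlaps Cardio Lab either.
Yoga Basics starts after Kettlebell Bootcamp ends.
Overlapping pairs: Stretch 60 & Stretch Blast — 1 in total.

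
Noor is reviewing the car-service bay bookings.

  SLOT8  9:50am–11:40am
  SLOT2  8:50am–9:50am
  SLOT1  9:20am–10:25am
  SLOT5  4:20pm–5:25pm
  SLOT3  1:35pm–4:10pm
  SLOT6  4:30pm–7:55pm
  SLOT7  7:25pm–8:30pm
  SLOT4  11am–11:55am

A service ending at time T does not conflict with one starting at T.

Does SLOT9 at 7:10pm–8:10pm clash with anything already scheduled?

SLOT2: ends 9:50am at or before SLOT9 starts 7:10pm → clear.
SLOT1: ends 10:25am at or before SLOT9 starts 7:10pm → clear.
SLOT8: ends 11:40am at or before SLOT9 starts 7:10pm → clear.
SLOT4: ends 11:55am at or before SLOT9 starts 7:10pm → clear.
SLOT3: ends 4:10pm at or before SLOT9 starts 7:10pm → clear.
SLOT5: ends 5:25pm at or before SLOT9 starts 7:10pm → clear.
SLOT6: starts 4:30pm before SLOT9 ends 8:10pm, and ends 7:55pm after SLOT9 starts 7:10pm → overlap.
SLOT7: starts 7:25pm before SLOT9 ends 8:10pm, and ends 8:30pm after SLOT9 starts 7:10pm → overlap.
SLOT9 overlaps SLOT6, SLOT7.

Yes — it overlaps SLOT6, SLOT7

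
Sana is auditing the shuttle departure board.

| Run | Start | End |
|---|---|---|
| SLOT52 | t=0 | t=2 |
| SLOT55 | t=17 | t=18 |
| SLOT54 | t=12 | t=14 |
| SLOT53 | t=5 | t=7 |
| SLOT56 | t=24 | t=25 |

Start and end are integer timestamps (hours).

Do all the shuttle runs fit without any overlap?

Yes

Check each pair: they overlap iff neither finishes before the other starts.
Sorted by start: SLOT52, SLOT53, SLOT54, SLOT55, SLOT56.
SLOT53 starts after SLOT52 ends, so SLOT52 has no further overlaps.
SLOT54 starts after SLOT53 ends, so SLOT53 has no further overlaps.
SLOT55 starts after SLOT54 ends, so SLOT54 has no further overlaps.
SLOT56 starts after SLOT55 ends.
Every pair is clear; the schedule has no overlaps.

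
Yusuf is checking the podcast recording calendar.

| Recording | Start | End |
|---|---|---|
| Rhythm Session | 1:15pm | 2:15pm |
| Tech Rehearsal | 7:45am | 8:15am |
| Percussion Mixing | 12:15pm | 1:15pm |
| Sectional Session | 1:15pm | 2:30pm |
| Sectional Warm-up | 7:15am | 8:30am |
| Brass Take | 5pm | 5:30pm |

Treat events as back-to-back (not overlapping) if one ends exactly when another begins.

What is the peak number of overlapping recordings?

2

Sweep the timeline, counting +1 at each start and −1 at each end (ends before starts at a tie):
7:15am start Sectional Warm-up → 1
7:45am start Tech Rehearsal → 2
8:15am end Tech Rehearsal → 1
8:30am end Sectional Warm-up → 0
12:15pm start Percussion Mixing → 1
1:15pm end Percussion Mixing → 0
1:15pm start Rhythm Session → 1
1:15pm start Sectional Session → 2
2:15pm end Rhythm Session → 1
2:30pm end Sectional Session → 0
5pm start Brass Take → 1
5:30pm end Brass Take → 0
Peak is 2, at 7:45am (Sectional Warm-up, Tech Rehearsal).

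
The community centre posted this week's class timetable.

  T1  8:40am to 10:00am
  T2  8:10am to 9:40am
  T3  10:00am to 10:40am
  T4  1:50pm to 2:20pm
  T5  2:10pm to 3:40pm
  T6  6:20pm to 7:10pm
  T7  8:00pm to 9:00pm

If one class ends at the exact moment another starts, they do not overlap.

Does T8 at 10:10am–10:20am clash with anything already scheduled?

Yes — it overlaps T3

T2: ends 9:40am at or before T8 starts 10:10am → clear.
T1: ends 10:00am at or before T8 starts 10:10am → clear.
T3: starts 10:00am before T8 ends 10:20am, and ends 10:40am after T8 starts 10:10am → overlap.
T4: starts 1:50pm at or after T8 ends 10:20am → clear.
T5: starts 2:10pm at or after T8 ends 10:20am → clear.
T6: starts 6:20pm at or after T8 ends 10:20am → clear.
T7: starts 8:00pm at or after T8 ends 10:20am → clear.
T8 overlaps T3.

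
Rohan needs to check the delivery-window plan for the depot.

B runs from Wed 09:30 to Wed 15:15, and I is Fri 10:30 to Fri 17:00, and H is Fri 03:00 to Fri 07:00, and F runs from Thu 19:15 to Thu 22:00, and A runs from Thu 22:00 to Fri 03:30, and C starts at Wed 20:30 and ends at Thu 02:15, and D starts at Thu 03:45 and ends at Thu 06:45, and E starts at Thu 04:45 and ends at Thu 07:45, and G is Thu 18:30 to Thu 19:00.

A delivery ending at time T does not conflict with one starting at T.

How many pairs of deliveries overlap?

2

Sorted by start: B, C, D, E, G, F, A, H, I.
C starts after B ends — done with B.
D starts after C ends — done with C.
E starts before D ends → D and E overlap.
G starts after D ends — done with D.
G starts after E ends — done with E.
F starts after G ends — done with G.
A starts exactly when F ends (back-to-back, no overlap) — done with F.
H starts before A ends → A and H overlap.
I starts after A ends.
I starts after H ends.
Overlapping pairs: A & H, D & E — 2 in total.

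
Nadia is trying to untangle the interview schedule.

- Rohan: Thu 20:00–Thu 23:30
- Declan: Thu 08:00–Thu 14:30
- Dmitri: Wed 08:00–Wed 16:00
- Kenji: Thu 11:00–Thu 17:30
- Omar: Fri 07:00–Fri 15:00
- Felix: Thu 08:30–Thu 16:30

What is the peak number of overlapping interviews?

3

Walk through starts and ends in time order (an end at T is processed before a start at T):
Wed 08:00 start Dmitri → 1
Wed 16:00 end Dmitri → 0
Thu 08:00 start Declan → 1
Thu 08:30 start Felix → 2
Thu 11:00 start Kenji → 3
Thu 14:30 end Declan → 2
Thu 16:30 end Felix → 1
Thu 17:30 end Kenji → 0
Thu 20:00 start Rohan → 1
Thu 23:30 end Rohan → 0
Fri 07:00 start Omar → 1
Fri 15:00 end Omar → 0
Peak is 3, at Thu 11:00 (Declan, Felix, Kenji).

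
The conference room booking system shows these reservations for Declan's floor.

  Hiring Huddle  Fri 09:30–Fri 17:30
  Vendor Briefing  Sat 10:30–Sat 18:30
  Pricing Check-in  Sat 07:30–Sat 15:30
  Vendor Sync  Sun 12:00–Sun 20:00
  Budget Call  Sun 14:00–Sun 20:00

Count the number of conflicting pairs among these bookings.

2

Sorted by start: Hiring Huddle, Pricing Check-in, Vendor Briefing, Vendor Sync, Budget Call.
Pricing Check-in starts after Hiring Huddle ends, so Hiring Huddle has no further overlaps.
Vendor Briefing starts before Pricing Check-in ends → Pricing Check-in and Vendor Briefing overlap.
Vendor Sync starts after Pricing Check-in ends, so Pricing Check-in has no further overlaps.
Vendor Sync starts after Vendor Briefing ends, so Vendor Briefing has no further overlaps.
Budget Call starts before Vendor Sync ends → Vendor Sync and Budget Call overlap.
Overlapping pairs: Budget Call & Vendor Sync, Pricing Check-in & Vendor Briefing — 2 in total.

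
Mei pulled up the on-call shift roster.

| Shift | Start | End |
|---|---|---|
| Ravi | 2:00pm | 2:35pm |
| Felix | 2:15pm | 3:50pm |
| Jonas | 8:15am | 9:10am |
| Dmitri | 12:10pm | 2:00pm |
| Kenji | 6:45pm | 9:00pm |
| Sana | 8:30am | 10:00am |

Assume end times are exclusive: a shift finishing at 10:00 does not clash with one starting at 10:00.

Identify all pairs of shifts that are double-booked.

Felix & Ravi, Jonas & Sana

Sorted by start: Jonas, Sana, Dmitri, Ravi, Felix, Kenji.
Sana starts before Jonas ends → Jonas and Sana overlap.
Dmitri starts after Jonas ends, so nothing later overlaps Jonas either.
Dmitri starts after Sana ends, so nothing later overlaps Sana either.
Ravi starts exactly when Dmitri ends (back-to-back, no overlap), so nothing later overlaps Dmitri either.
Felix starts before Ravi ends → Ravi and Felix overlap.
Kenji starts after Ravi ends.
Kenji starts after Felix ends.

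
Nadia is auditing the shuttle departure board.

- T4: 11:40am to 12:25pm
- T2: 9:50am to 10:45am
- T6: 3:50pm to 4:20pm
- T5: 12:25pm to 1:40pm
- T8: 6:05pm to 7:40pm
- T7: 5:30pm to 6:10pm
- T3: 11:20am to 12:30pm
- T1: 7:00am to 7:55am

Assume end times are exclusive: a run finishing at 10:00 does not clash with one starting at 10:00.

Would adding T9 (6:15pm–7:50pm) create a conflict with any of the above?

Yes — it overlaps T8

T1: ends 7:55am at or before T9 starts 6:15pm → clear.
T2: ends 10:45am at or before T9 starts 6:15pm → clear.
T3: ends 12:30pm at or before T9 starts 6:15pm → clear.
T4: ends 12:25pm at or before T9 starts 6:15pm → clear.
T5: ends 1:40pm at or before T9 starts 6:15pm → clear.
T6: ends 4:20pm at or before T9 starts 6:15pm → clear.
T7: ends 6:10pm at or before T9 starts 6:15pm → clear.
T8: starts 6:05pm before T9 ends 7:50pm, and ends 7:40pm after T9 starts 6:15pm → overlap.
T9 overlaps T8.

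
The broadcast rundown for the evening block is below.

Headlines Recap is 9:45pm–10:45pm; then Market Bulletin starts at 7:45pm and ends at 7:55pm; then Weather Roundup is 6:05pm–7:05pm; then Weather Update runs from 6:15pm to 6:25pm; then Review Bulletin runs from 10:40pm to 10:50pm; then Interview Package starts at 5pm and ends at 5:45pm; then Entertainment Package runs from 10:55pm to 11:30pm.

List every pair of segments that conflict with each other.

Check each pair: they overlap iff neither finishes before the other starts.
Sorted by start: Interview Package, Weather Roundup, Weather Update, Market Bulletin, Headlines Recap, Review Bulletin, Entertainment Package.
Weather Roundup starts after Interview Package ends, so Interview Package has no further overlaps.
Weather Update starts before Weather Roundup ends → Weather Roundup and Weather Update overlap.
Market Bulletin starts after Weather Roundup ends, so Weather Roundup has no further overlaps.
Market Bulletin starts after Weather Update ends, so Weather Update has no further overlaps.
Headlines Recap starts after Market Bulletin ends, so Market Bulletin has no further overlaps.
Review Bulletin starts before Headlines Recap ends → Headlines Recap and Review Bulletin overlap.
Entertainment Package starts after Headlines Recap ends.
Entertainment Package starts after Review Bulletin ends.

Headlines Recap & Review Bulletin, Weather Roundup & Weather Update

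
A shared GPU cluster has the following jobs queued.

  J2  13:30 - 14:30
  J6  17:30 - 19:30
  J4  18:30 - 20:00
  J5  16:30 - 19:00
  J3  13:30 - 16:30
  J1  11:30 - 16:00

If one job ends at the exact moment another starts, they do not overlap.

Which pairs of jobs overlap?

J1 & J2, J1 & J3, J2 & J3, J4 & J5, J4 & J6, J5 & J6

Check each pair: they overlap iff neither finishes before the other starts.
Sorted by start: J1, J2, J3, J5, J6, J4.
J2 starts before J1 ends → J1 and J2 overlap.
J3 starts before J1 ends → J1 and J3 overlap.
J5 starts after J1 ends; J1 is clear from here.
J3 starts before J2 ends → J2 and J3 overlap.
J5 starts after J2 ends; J2 is clear from here.
J5 starts exactly when J3 ends (back-to-back, no overlap); J3 is clear from here.
J6 starts before J5 ends → J5 and J6 overlap.
J4 starts before J5 ends → J5 and J4 overlap.
J4 starts before J6 ends → J6 and J4 overlap.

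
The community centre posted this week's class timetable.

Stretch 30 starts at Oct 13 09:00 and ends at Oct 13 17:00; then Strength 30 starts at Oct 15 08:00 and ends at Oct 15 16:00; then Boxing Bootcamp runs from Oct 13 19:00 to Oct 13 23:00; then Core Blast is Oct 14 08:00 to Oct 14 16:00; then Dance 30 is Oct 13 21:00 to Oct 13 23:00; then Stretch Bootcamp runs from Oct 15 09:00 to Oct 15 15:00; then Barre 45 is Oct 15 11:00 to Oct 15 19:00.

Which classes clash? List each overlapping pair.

Sorted by start: Stretch 30, Boxing Bootcamp, Dance 30, Core Blast, Strength 30, Stretch Bootcamp, Barre 45.
Boxing Bootcamp starts after Stretch 30 ends; Stretch 30 is clear from here.
Dance 30 starts before Boxing Bootcamp ends → Boxing Bootcamp and Dance 30 overlap.
Core Blast starts after Boxing Bootcamp ends; Boxing Bootcamp is clear from here.
Core Blast starts after Dance 30 ends; Dance 30 is clear from here.
Strength 30 starts after Core Blast ends; Core Blast is clear from here.
Stretch Bootcamp starts before Strength 30 ends → Strength 30 and Stretch Bootcamp overlap.
Barre 45 starts before Strength 30 ends → Strength 30 and Barre 45 overlap.
Barre 45 starts before Stretch Bootcamp ends → Stretch Bootcamp and Barre 45 overlap.

Barre 45 & Strength 30, Barre 45 & Stretch Bootcamp, Boxing Bootcamp & Dance 30, Strength 30 & Stretch Bootcamp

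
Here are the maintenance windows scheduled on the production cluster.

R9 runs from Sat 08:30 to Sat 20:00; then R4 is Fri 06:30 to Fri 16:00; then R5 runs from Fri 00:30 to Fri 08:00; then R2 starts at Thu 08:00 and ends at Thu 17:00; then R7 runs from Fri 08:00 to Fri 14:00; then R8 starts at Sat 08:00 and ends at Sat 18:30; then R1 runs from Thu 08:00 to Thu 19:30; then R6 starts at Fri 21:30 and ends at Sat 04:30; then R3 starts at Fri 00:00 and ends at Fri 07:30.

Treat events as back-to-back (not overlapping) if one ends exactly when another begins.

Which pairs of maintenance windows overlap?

Sorted by start: R1, R2, R3, R5, R4, R7, R6, R8, R9.
R2 starts before R1 ends → R1 and R2 overlap.
R3 starts after R1 ends, so R1 has no further overlaps.
R3 starts after R2 ends, so R2 has no further overlaps.
R5 starts before R3 ends → R3 and R5 overlap.
R4 starts before R3 ends → R3 and R4 overlap.
R7 starts after R3 ends, so R3 has no further overlaps.
R4 starts before R5 ends → R5 and R4 overlap.
R7 starts exactly when R5 ends (back-to-back, no overlap), so R5 has no further overlaps.
R7 starts before R4 ends → R4 and R7 overlap.
R6 starts after R4 ends, so R4 has no further overlaps.
R6 starts after R7 ends, so R7 has no further overlaps.
R8 starts after R6 ends, so R6 has no further overlaps.
R9 starts before R8 ends → R8 and R9 overlap.

R1 & R2, R3 & R4, R3 & R5, R4 & R5, R4 & R7, R8 & R9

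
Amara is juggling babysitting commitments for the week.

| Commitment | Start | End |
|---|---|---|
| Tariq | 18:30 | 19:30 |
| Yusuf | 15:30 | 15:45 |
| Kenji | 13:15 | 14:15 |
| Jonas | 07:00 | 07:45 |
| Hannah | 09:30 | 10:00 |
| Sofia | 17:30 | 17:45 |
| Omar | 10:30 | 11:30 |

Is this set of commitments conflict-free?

Check each pair: they overlap iff neither finishes before the other starts.
Sorted by start: Jonas, Hannah, Omar, Kenji, Yusuf, Sofia, Tariq.
Hannah starts after Jonas ends; Jonas is clear from here.
Omar starts after Hannah ends; Hannah is clear from here.
Kenji starts after Omar ends; Omar is clear from here.
Yusuf starts after Kenji ends; Kenji is clear from here.
Sofia starts after Yusuf ends; Yusuf is clear from here.
Tariq starts after Sofia ends.
Every pair is clear; the schedule has no overlaps.

Yes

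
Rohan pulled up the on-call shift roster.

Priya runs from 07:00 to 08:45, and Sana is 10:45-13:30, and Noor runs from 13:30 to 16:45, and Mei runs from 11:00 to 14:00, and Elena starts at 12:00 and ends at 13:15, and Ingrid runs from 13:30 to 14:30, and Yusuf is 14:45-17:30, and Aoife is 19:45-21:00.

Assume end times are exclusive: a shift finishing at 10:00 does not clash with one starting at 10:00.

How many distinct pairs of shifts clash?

Check each pair: they overlap iff neither finishes before the other starts.
Sorted by start: Priya, Sana, Mei, Elena, Noor, Ingrid, Yusuf, Aoife.
Sana starts after Priya ends; Priya is clear from here.
Mei starts before Sana ends → Sana and Mei overlap.
Elena starts before Sana ends → Sana and Elena overlap.
Noor starts exactly when Sana ends (back-to-back, no overlap); Sana is clear from here.
Elena starts before Mei ends → Mei and Elena overlap.
Noor starts before Mei ends → Mei and Noor overlap.
Ingrid starts before Mei ends → Mei and Ingrid overlap.
Yusuf starts after Mei ends; Mei is clear from here.
Noor starts after Elena ends; Elena is clear from here.
Ingrid starts before Noor ends → Noor and Ingrid overlap.
Yusuf starts before Noor ends → Noor and Yusuf overlap.
Aoife starts after Noor ends.
Yusuf starts after Ingrid ends; Ingrid is clear from here.
Aoife starts after Yusuf ends.
Overlapping pairs: Elena & Mei, Elena & Sana, Ingrid & Mei, Ingrid & Noor, Mei & Noor, Mei & Sana, Noor & Yusuf — 7 in total.

7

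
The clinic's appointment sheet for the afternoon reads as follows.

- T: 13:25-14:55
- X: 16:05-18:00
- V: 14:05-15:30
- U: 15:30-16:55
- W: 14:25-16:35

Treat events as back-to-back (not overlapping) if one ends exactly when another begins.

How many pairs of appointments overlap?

6

Sorted by start: T, V, W, U, X.
V starts before T ends → T and V overlap.
W starts before T ends → T and W overlap.
U starts after T ends, so nothing later overlaps T either.
W starts before V ends → V and W overlap.
U starts exactly when V ends (back-to-back, no overlap), so nothing later overlaps V either.
U starts before W ends → W and U overlap.
X starts before W ends → W and X overlap.
X starts before U ends → U and X overlap.
Overlapping pairs: T & V, T & W, U & W, U & X, V & W, W & X — 6 in total.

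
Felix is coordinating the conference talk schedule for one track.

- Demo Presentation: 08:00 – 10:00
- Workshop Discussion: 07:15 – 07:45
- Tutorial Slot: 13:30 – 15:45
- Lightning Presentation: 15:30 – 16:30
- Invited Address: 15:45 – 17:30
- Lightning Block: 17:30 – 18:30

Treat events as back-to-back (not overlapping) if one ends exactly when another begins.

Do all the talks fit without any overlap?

Sorted by start: Workshop Discussion, Demo Presentation, Tutorial Slot, Lightning Presentation, Invited Address, Lightning Block.
Demo Presentation starts after Workshop Discussion ends; Workshop Discussion is clear from here.
Tutorial Slot starts after Demo Presentation ends; Demo Presentation is clear from here.
Lightning Presentation starts before Tutorial Slot ends → Tutorial Slot and Lightning Presentation overlap.
That's a conflict, so the schedule is not conflict-free.

No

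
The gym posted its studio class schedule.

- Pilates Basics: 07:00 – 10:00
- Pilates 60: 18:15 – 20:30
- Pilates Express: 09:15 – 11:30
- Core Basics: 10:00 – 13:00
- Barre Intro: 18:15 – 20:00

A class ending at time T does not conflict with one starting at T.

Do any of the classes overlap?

Sorted by start: Pilates Basics, Pilates Express, Core Basics, Pilates 60, Barre Intro.
Pilates Express starts before Pilates Basics ends → Pilates Basics and Pilates Express overlap.
That's a conflict, so the schedule is not conflict-free.

Yes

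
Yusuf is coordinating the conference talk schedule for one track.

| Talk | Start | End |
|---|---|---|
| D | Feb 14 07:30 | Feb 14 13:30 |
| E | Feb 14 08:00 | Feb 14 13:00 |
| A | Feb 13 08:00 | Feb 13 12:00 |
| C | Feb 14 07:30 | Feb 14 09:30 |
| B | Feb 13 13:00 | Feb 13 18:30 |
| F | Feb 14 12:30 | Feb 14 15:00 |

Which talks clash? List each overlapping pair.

C & D, C & E, D & E, D & F, E & F

Sorted by start: A, B, C, D, E, F.
B starts after A ends — done with A.
C starts after B ends — done with B.
D starts before C ends → C and D overlap.
E starts before C ends → C and E overlap.
F starts after C ends.
E starts before D ends → D and E overlap.
F starts before D ends → D and F overlap.
F starts before E ends → E and F overlap.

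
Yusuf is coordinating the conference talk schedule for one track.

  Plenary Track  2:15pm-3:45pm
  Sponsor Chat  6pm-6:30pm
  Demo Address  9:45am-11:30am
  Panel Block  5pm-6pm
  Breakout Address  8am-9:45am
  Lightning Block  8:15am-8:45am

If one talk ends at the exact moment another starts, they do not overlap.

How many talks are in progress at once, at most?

Sort all start/end points and keep a running count:
8am start Breakout Address → 1
8:15am start Lightning Block → 2
8:45am end Lightning Block → 1
9:45am end Breakout Address → 0
9:45am start Demo Address → 1
11:30am end Demo Address → 0
2:15pm start Plenary Track → 1
3:45pm end Plenary Track → 0
5pm start Panel Block → 1
6pm end Panel Block → 0
6pm start Sponsor Chat → 1
6:30pm end Sponsor Chat → 0
Peak is 2, at 8:15am (Breakout Address, Lightning Block).

2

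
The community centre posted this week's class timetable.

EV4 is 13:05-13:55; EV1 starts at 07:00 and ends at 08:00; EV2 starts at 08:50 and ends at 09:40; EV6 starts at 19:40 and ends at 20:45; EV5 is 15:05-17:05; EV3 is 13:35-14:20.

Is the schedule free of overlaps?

Sorted by start: EV1, EV2, EV4, EV3, EV5, EV6.
EV2 starts after EV1 ends, so EV1 has no further overlaps.
EV4 starts after EV2 ends, so EV2 has no further overlaps.
EV3 starts before EV4 ends → EV4 and EV3 overlap.
That's a conflict, so the schedule is not conflict-free.

No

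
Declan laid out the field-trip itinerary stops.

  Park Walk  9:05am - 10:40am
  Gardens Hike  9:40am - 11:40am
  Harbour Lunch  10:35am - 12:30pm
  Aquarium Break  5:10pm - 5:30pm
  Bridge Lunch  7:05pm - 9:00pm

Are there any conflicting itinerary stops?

Sorted by start: Park Walk, Gardens Hike, Harbour Lunch, Aquarium Break, Bridge Lunch.
Gardens Hike starts before Park Walk ends → Park Walk and Gardens Hike overlap.
That's a conflict, so the schedule is not conflict-free.

Yes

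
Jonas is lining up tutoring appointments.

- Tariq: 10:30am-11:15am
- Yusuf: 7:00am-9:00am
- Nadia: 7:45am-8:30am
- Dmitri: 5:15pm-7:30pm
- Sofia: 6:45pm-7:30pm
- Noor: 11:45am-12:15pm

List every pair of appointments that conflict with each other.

Dmitri & Sofia, Nadia & Yusuf

Check each pair: they overlap iff neither finishes before the other starts.
Sorted by start: Yusuf, Nadia, Tariq, Noor, Dmitri, Sofia.
Nadia starts before Yusuf ends → Yusuf and Nadia overlap.
Tariq starts after Yusuf ends — done with Yusuf.
Tariq starts after Nadia ends — done with Nadia.
Noor starts after Tariq ends — done with Tariq.
Dmitri starts after Noor ends — done with Noor.
Sofia starts before Dmitri ends → Dmitri and Sofia overlap.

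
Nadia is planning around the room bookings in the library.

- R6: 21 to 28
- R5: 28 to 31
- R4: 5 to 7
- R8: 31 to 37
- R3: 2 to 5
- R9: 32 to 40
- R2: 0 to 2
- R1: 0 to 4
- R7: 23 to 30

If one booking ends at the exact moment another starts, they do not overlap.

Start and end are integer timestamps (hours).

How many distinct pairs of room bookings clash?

5

Check each pair: they overlap iff neither finishes before the other starts.
Sorted by start: R1, R2, R3, R4, R6, R7, R5, R8, R9.
R2 starts before R1 ends → R1 and R2 overlap.
R3 starts before R1 ends → R1 and R3 overlap.
R4 starts after R1 ends, so R1 has no further overlaps.
R3 starts exactly when R2 ends (back-to-back, no overlap), so R2 has no further overlaps.
R4 starts exactly when R3 ends (back-to-back, no overlap), so R3 has no further overlaps.
R6 starts after R4 ends, so R4 has no further overlaps.
R7 starts before R6 ends → R6 and R7 overlap.
R5 starts exactly when R6 ends (back-to-back, no overlap), so R6 has no further overlaps.
R5 starts before R7 ends → R7 and R5 overlap.
R8 starts after R7 ends, so R7 has no further overlaps.
R8 starts exactly when R5 ends (back-to-back, no overlap), so R5 has no further overlaps.
R9 starts before R8 ends → R8 and R9 overlap.
Overlapping pairs: R1 & R2, R1 & R3, R5 & R7, R6 & R7, R8 & R9 — 5 in total.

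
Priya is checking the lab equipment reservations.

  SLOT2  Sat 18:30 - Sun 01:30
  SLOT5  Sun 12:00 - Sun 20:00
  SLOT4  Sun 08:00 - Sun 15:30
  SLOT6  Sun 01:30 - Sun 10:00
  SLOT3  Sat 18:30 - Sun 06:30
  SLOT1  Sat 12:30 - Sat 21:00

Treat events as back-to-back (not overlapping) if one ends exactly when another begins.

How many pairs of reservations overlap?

6

Two intervals overlap when each starts before the other ends.
Sorted by start: SLOT1, SLOT2, SLOT3, SLOT6, SLOT4, SLOT5.
SLOT2 starts before SLOT1 ends → SLOT1 and SLOT2 overlap.
SLOT3 starts before SLOT1 ends → SLOT1 and SLOT3 overlap.
SLOT6 starts after SLOT1 ends, so nothing later overlaps SLOT1 either.
SLOT3 starts before SLOT2 ends → SLOT2 and SLOT3 overlap.
SLOT6 starts exactly when SLOT2 ends (back-to-back, no overlap), so nothing later overlaps SLOT2 either.
SLOT6 starts before SLOT3 ends → SLOT3 and SLOT6 overlap.
SLOT4 starts after SLOT3 ends, so nothing later overlaps SLOT3 either.
SLOT4 starts before SLOT6 ends → SLOT6 and SLOT4 overlap.
SLOT5 starts after SLOT6 ends.
SLOT5 starts before SLOT4 ends → SLOT4 and SLOT5 overlap.
Overlapping pairs: SLOT1 & SLOT2, SLOT1 & SLOT3, SLOT2 & SLOT3, SLOT3 & SLOT6, SLOT4 & SLOT5, SLOT4 & SLOT6 — 6 in total.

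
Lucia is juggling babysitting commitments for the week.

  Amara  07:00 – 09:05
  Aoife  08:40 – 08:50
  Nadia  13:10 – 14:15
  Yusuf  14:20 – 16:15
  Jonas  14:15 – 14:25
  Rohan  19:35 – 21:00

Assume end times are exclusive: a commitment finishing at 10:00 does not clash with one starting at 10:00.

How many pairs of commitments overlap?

2

Sorted by start: Amara, Aoife, Nadia, Jonas, Yusuf, Rohan.
Aoife starts before Amara ends → Amara and Aoife overlap.
Nadia starts after Amara ends; Amara is clear from here.
Nadia starts after Aoife ends; Aoife is clear from here.
Jonas starts exactly when Nadia ends (back-to-back, no overlap); Nadia is clear from here.
Yusuf starts before Jonas ends → Jonas and Yusuf overlap.
Rohan starts after Jonas ends.
Rohan starts after Yusuf ends.
Overlapping pairs: Amara & Aoife, Jonas & Yusuf — 2 in total.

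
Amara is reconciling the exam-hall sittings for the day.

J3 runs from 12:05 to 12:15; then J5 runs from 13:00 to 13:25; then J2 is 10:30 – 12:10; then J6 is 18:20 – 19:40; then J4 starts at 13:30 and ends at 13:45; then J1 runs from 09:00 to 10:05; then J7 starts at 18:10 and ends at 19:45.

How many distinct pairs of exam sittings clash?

2

Sorted by start: J1, J2, J3, J5, J4, J7, J6.
J2 starts after J1 ends; J1 is clear from here.
J3 starts before J2 ends → J2 and J3 overlap.
J5 starts after J2 ends; J2 is clear from here.
J5 starts after J3 ends; J3 is clear from here.
J4 starts after J5 ends; J5 is clear from here.
J7 starts after J4 ends; J4 is clear from here.
J6 starts before J7 ends → J7 and J6 overlap.
Overlapping pairs: J2 & J3, J6 & J7 — 2 in total.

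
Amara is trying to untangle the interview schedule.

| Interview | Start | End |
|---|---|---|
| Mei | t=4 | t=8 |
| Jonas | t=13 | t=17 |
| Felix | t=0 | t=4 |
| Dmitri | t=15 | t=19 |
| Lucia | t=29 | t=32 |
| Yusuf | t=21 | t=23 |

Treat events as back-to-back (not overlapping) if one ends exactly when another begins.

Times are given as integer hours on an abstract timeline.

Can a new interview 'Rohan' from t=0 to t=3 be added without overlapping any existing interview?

No — it overlaps Felix

Felix: starts t=0 before Rohan ends t=3, and ends t=4 after Rohan starts t=0 → overlap.
Mei: starts t=4 at or after Rohan ends t=3 → clear.
Jonas: starts t=13 at or after Rohan ends t=3 → clear.
Dmitri: starts t=15 at or after Rohan ends t=3 → clear.
Yusuf: starts t=21 at or after Rohan ends t=3 → clear.
Lucia: starts t=29 at or after Rohan ends t=3 → clear.
Rohan overlaps Felix.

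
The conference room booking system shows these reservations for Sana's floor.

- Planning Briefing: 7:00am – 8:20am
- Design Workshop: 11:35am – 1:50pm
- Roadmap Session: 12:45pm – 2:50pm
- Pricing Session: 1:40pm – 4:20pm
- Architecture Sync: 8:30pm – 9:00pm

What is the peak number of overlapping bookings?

Sweep the timeline, counting +1 at each start and −1 at each end (ends before starts at a tie):
7:00am start Planning Briefing → 1
8:20am end Planning Briefing → 0
11:35am start Design Workshop → 1
12:45pm start Roadmap Session → 2
1:40pm start Pricing Session → 3
1:50pm end Design Workshop → 2
2:50pm end Roadmap Session → 1
4:20pm end Pricing Session → 0
8:30pm start Architecture Sync → 1
9:00pm end Architecture Sync → 0
Peak is 3, at 1:40pm (Design Workshop, Pricing Session, Roadmap Session).

3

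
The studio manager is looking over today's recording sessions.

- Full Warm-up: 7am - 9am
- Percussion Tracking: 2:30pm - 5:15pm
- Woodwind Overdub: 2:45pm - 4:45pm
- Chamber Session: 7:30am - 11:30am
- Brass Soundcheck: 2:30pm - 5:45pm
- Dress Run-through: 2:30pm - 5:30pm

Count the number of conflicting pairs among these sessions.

7

Sorted by start: Full Warm-up, Chamber Session, Percussion Tracking, Brass Soundcheck, Dress Run-through, Woodwind Overdub.
Chamber Session starts before Full Warm-up ends → Full Warm-up and Chamber Session overlap.
Percussion Tracking starts after Full Warm-up ends; Full Warm-up is clear from here.
Percussion Tracking starts after Chamber Session ends; Chamber Session is clear from here.
Brass Soundcheck starts before Percussion Tracking ends → Percussion Tracking and Brass Soundcheck overlap.
Dress Run-through starts before Percussion Tracking ends → Percussion Tracking and Dress Run-through overlap.
Woodwind Overdub starts before Percussion Tracking ends → Percussion Tracking and Woodwind Overdub overlap.
Dress Run-through starts before Brass Soundcheck ends → Brass Soundcheck and Dress Run-through overlap.
Woodwind Overdub starts before Brass Soundcheck ends → Brass Soundcheck and Woodwind Overdub overlap.
Woodwind Overdub starts before Dress Run-through ends → Dress Run-through and Woodwind Overdub overlap.
Overlapping pairs: Brass Soundcheck & Dress Run-through, Brass Soundcheck & Percussion Tracking, Brass Soundcheck & Woodwind Overdub, Chamber Session & Full Warm-up, Dress Run-through & Percussion Tracking, Dress Run-through & Woodwind Overdub, Percussion Tracking & Woodwind Overdub — 7 in total.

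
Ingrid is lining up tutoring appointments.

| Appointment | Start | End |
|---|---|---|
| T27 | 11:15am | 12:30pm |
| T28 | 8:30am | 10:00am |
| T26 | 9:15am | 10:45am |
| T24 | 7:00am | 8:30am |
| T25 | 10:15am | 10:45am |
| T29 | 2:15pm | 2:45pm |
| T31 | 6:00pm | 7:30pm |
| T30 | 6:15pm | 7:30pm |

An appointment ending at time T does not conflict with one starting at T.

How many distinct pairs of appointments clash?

Two intervals overlap when each starts before the other ends.
Sorted by start: T24, T28, T26, T25, T27, T29, T31, T30.
T28 starts exactly when T24 ends (back-to-back, no overlap), so nothing later overlaps T24 either.
T26 starts before T28 ends → T28 and T26 overlap.
T25 starts after T28 ends, so nothing later overlaps T28 either.
T25 starts before T26 ends → T26 and T25 overlap.
T27 starts after T26 ends, so nothing later overlaps T26 either.
T27 starts after T25 ends, so nothing later overlaps T25 either.
T29 starts after T27 ends, so nothing later overlaps T27 either.
T31 starts after T29 ends, so nothing later overlaps T29 either.
T30 starts before T31 ends → T31 and T30 overlap.
Overlapping pairs: T25 & T26, T26 & T28, T30 & T31 — 3 in total.

3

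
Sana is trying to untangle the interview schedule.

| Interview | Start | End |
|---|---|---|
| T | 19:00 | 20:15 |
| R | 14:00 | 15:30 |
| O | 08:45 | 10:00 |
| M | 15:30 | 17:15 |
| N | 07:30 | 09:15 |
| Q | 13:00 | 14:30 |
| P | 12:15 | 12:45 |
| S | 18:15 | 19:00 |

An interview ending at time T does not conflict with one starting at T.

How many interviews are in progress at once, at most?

Sweep the timeline, counting +1 at each start and −1 at each end (ends before starts at a tie):
07:30 start N → 1
08:45 start O → 2
09:15 end N → 1
10:00 end O → 0
12:15 start P → 1
12:45 end P → 0
13:00 start Q → 1
14:00 start R → 2
14:30 end Q → 1
15:30 end R → 0
15:30 start M → 1
17:15 end M → 0
18:15 start S → 1
19:00 end S → 0
19:00 start T → 1
20:15 end T → 0
Peak is 2, at 08:45 (N, O).

2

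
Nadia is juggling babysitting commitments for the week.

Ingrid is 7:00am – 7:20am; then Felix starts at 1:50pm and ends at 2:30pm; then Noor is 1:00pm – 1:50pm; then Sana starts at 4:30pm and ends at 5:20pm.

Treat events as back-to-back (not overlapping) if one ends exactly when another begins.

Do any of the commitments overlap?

No

Check each pair: they overlap iff neither finishes before the other starts.
Sorted by start: Ingrid, Noor, Felix, Sana.
Noor starts after Ingrid ends, so nothing later overlaps Ingrid either.
Felix starts exactly when Noor ends (back-to-back, no overlap), so nothing later overlaps Noor either.
Sana starts after Felix ends.
Every pair is clear; the schedule has no overlaps.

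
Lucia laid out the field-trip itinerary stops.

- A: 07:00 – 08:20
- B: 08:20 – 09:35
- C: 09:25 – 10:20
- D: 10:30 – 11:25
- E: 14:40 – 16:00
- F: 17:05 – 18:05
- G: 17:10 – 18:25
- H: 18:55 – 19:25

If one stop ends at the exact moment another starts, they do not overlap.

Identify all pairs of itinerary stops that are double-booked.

B & C, F & G

Sorted by start: A, B, C, D, E, F, G, H.
B starts exactly when A ends (back-to-back, no overlap) — done with A.
C starts before B ends → B and C overlap.
D starts after B ends — done with B.
D starts after C ends — done with C.
E starts after D ends — done with D.
F starts after E ends — done with E.
G starts before F ends → F and G overlap.
H starts after F ends.
H starts after G ends.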